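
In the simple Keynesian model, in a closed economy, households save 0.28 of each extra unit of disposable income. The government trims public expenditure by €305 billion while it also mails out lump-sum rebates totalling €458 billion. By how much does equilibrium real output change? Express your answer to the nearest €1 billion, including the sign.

+€88 billion

MPC = 1 − MPS = 1 − 0.28 = 0.72.
Expenditure multiplier = 1/(1 − MPC) = 1/(1 − 0.72) = 1/0.28 ≈ 3.571.
ΔG contributes k·ΔG = (−€305 billion) / 0.28 ≈ −€1,089.3 billion.
ΔT of −€458 billion changes first-round spending by −c·ΔT = +€329.76 billion, contributing k·(−c·ΔT) = (+€329.76 billion) / 0.28 ≈ +€1,177.7 billion.
Net ΔY = k(ΔG − c·ΔT) = (+€24.76 billion) / 0.28 ≈ +€88 billion.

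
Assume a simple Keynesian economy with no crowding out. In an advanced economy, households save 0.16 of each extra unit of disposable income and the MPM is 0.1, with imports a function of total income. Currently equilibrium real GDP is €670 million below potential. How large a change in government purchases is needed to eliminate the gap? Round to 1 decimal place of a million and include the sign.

MPC = 1 − MPS = 1 − 0.16 = 0.84.
Spending multiplier = 1/(1 − c + m) = 1/(1 − 0.84 + 0.1) = 1/0.26 ≈ 3.846.
Need ΔY = +€670 million, so ΔG = ΔY/k = (+€670 million) × 0.26 = +€174.2 million.
The government should increase government purchases by €174.2 million.

+€174.2 million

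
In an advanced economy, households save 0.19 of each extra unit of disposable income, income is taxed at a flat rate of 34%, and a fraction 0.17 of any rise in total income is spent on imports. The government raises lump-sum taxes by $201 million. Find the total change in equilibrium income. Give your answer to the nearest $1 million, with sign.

MPC = 1 − MPS = 1 − 0.19 = 0.81.
A lump-sum tax change of +$201 million shifts disposable income by −$201 million; first-round consumption changes by −c × ΔT = −0.81 × (+$201 million) = −$162.81 million.
Expenditure multiplier = 1/(1 − c(1−t) + m) = 1/(1 − 0.81×0.66 + 0.17) = 1/0.6354 ≈ 1.574.
The tax multiplier is −c × k ≈ −1.275, so ΔY = k × (−c·ΔT) = (−$162.81 million) / 0.6354 ≈ −$256 million.

−$256 million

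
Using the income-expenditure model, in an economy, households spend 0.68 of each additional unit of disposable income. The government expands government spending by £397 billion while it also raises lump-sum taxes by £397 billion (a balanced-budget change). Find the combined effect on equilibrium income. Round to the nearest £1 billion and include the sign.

Expenditure multiplier = 1/(1 − MPC) = 1/(1 − 0.68) = 1/0.32 = 3.125.
ΔG contributes k·ΔG = (+£397 billion) / 0.32 ≈ +£1,240.6 billion.
ΔT of +£397 billion changes first-round spending by −c·ΔT = −£269.96 billion, contributing k·(−c·ΔT) = (−£269.96 billion) / 0.32 ≈ −£843.6 billion.
With ΔG = ΔT and no other leakages, the balanced-budget multiplier is 1, so ΔY = ΔG = +£397 billion.

+£397 billion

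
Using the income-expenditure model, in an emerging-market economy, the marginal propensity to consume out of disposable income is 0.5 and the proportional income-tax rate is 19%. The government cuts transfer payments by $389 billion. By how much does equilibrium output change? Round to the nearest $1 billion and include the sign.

The transfer change shifts disposable income by −$389 billion, so first-round consumption changes by c·ΔTR = 0.5 × (−$389 billion) = −$194.5 billion.
Expenditure multiplier = 1/(1 − c(1−t)) = 1/(1 − 0.5×0.81) = 1/0.595 ≈ 1.681.
The transfer multiplier is c × k ≈ 0.84, so ΔY = k × (c·ΔTR) = (−$194.5 billion) / 0.595 ≈ −$327 billion.

−$327 billion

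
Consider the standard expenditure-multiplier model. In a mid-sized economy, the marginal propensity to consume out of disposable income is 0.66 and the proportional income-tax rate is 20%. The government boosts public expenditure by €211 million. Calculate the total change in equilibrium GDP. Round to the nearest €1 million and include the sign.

+€447 million

Spending multiplier = 1/(1 − c(1−t)) = 1/(1 − 0.66×0.8) = 1/0.472 ≈ 2.119.
ΔY = k × ΔG = (+€211 million) / 0.472 ≈ +€447 million.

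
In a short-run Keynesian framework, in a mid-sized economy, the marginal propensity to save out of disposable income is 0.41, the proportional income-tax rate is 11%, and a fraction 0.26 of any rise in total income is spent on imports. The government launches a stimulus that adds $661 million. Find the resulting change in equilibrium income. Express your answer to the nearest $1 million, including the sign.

+$899 million

MPC = 1 − MPS = 1 − 0.41 = 0.59.
Spending multiplier = 1/(1 − c(1−t) + m) = 1/(1 − 0.59×0.89 + 0.26) = 1/0.7349 ≈ 1.361.
ΔY = k × ΔG = (+$661 million) / 0.7349 ≈ +$899 million.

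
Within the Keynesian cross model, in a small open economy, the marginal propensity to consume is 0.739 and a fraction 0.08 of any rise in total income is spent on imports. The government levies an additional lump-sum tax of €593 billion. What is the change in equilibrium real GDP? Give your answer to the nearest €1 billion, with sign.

A lump-sum tax change of +€593 billion shifts disposable income by −€593 billion; first-round consumption changes by −c × ΔT = −0.739 × (+€593 billion) = −€438.227 billion.
Expenditure multiplier = 1/(1 − c + m) = 1/(1 − 0.739 + 0.08) = 1/0.341 ≈ 2.933.
The tax multiplier is −c × k ≈ −2.167, so ΔY = k × (−c·ΔT) = (−€438.227 billion) / 0.341 ≈ −€1,285 billion.

−€1,285 billion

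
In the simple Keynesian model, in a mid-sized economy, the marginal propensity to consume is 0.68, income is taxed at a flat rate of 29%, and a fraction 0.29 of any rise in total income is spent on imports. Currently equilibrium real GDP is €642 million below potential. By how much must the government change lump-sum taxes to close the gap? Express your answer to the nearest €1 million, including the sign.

Spending multiplier = 1/(1 − c(1−t) + m) = 1/(1 − 0.68×0.71 + 0.29) = 1/0.8072 ≈ 1.239.
Tax multiplier = −c·k = −0.68/0.8072 ≈ −0.842. Need ΔY = +€642 million, so ΔT = ΔY/(−c·k) = −(+€642 million) × 0.8072 / 0.68 ≈ −€762 million.
The government should cut lump-sum taxes by €762 million.

−€762 million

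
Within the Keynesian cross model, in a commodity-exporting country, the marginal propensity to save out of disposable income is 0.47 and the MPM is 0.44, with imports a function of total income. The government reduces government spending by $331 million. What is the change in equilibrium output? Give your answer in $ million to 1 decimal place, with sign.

−$363.7 million

MPC = 1 − MPS = 1 − 0.47 = 0.53.
Spending multiplier = 1/(1 − c + m) = 1/(1 − 0.53 + 0.44) = 1/0.91 ≈ 1.099.
ΔY = k × ΔG = (−$331 million) / 0.91 ≈ −$363.7 million.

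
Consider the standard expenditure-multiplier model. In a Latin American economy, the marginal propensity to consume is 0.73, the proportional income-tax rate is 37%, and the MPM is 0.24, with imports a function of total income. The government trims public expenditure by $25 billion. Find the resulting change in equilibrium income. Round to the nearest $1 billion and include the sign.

Government-spending multiplier = 1/(1 − c(1−t) + m) = 1/(1 − 0.73×0.63 + 0.24) = 1/0.7801 ≈ 1.282.
ΔY = k × ΔG = (−$25 billion) / 0.7801 ≈ −$32 billion.

−$32 billion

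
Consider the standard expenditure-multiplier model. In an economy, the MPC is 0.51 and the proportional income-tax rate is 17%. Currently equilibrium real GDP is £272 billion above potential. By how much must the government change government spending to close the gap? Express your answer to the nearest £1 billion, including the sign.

Spending multiplier = 1/(1 − c(1−t)) = 1/(1 − 0.51×0.83) = 1/0.5767 ≈ 1.734.
Need ΔY = −£272 billion, so ΔG = ΔY/k = (−£272 billion) × 0.5767 ≈ −£157 billion.
The government should cut government spending by £157 billion.

−£157 billion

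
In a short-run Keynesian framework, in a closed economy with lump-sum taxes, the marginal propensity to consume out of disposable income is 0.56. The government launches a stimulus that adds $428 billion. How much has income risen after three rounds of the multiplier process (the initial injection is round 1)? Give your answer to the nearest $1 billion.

$802 billion

Round 1 adds ΔG = $428 billion; each later round is MPC = 0.56 times the previous.
After 3 rounds: 428 + 239.68 + 134.2208 = ΔG·(1 − c^3)/(1 − c) = 428 × (1 − 0.175616)/0.44 ≈ $802 billion.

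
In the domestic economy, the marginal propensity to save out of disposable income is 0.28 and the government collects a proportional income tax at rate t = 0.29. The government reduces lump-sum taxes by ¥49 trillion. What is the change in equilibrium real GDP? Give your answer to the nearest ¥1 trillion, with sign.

MPC = 1 − MPS = 1 − 0.28 = 0.72.
A lump-sum tax change of −¥49 trillion shifts disposable income by +¥49 trillion; first-round consumption changes by −c × ΔT = −0.72 × (−¥49 trillion) = +¥35.28 trillion.
Expenditure multiplier = 1/(1 − c(1−t)) = 1/(1 − 0.72×0.71) = 1/0.4888 ≈ 2.046.
The tax multiplier is −c × k ≈ −1.473, so ΔY = k × (−c·ΔT) = (+¥35.28 trillion) / 0.4888 ≈ +¥72 trillion.

+¥72 trillion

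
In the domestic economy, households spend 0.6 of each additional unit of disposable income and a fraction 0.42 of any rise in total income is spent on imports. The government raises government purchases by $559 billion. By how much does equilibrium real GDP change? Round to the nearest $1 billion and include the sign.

Spending multiplier = 1/(1 − c + m) = 1/(1 − 0.6 + 0.42) = 1/0.82 ≈ 1.22.
ΔY = k × ΔG = (+$559 billion) / 0.82 ≈ +$682 billion.

+$682 billion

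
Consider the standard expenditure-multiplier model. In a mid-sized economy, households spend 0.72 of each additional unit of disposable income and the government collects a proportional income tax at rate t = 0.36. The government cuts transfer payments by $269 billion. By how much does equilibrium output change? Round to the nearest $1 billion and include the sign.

−$359 billion

The transfer change shifts disposable income by −$269 billion, so first-round consumption changes by c·ΔTR = 0.72 × (−$269 billion) = −$193.68 billion.
Expenditure multiplier = 1/(1 − c(1−t)) = 1/(1 − 0.72×0.64) = 1/0.5392 ≈ 1.855.
The transfer multiplier is c × k ≈ 1.335, so ΔY = k × (c·ΔTR) = (−$193.68 billion) / 0.5392 ≈ −$359 billion.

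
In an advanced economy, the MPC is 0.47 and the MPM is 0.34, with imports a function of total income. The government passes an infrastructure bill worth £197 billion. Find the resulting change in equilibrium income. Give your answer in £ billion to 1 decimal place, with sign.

+£226.4 billion

Expenditure multiplier = 1/(1 − c + m) = 1/(1 − 0.47 + 0.34) = 1/0.87 ≈ 1.149.
ΔY = k × ΔG = (+£197 billion) / 0.87 ≈ +£226.4 billion.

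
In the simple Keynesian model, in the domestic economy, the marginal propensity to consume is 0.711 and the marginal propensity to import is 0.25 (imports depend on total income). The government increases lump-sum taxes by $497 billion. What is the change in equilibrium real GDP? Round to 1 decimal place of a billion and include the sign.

−$655.6 billion

A lump-sum tax change of +$497 billion shifts disposable income by −$497 billion; first-round consumption changes by −c × ΔT = −0.711 × (+$497 billion) = −$353.367 billion.
Expenditure multiplier = 1/(1 − c + m) = 1/(1 − 0.711 + 0.25) = 1/0.539 ≈ 1.855.
The tax multiplier is −c × k ≈ −1.319, so ΔY = k × (−c·ΔT) = (−$353.367 billion) / 0.539 ≈ −$655.6 billion.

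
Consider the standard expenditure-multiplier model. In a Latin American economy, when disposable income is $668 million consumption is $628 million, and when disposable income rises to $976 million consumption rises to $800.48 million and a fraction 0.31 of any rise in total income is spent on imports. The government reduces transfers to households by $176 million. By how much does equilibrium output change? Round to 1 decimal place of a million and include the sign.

MPC = ΔC/ΔYd = (800.48 − 628)/(976 − 668) = 172.48/308 = 0.56.
The transfer change shifts disposable income by −$176 million, so first-round consumption changes by c·ΔTR = 0.56 × (−$176 million) = −$98.56 million.
Expenditure multiplier = 1/(1 − c + m) = 1/(1 − 0.56 + 0.31) = 1/0.75 ≈ 1.333.
The transfer multiplier is c × k ≈ 0.747, so ΔY = k × (c·ΔTR) = (−$98.56 million) / 0.75 ≈ −$131.4 million.

−$131.4 million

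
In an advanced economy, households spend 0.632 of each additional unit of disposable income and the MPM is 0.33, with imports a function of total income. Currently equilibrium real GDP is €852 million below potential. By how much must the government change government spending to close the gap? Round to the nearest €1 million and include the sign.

+€595 million

Spending multiplier = 1/(1 − c + m) = 1/(1 − 0.632 + 0.33) = 1/0.698 ≈ 1.433.
Need ΔY = +€852 million, so ΔG = ΔY/k = (+€852 million) × 0.698 ≈ +€595 million.
The government should increase government spending by €595 million.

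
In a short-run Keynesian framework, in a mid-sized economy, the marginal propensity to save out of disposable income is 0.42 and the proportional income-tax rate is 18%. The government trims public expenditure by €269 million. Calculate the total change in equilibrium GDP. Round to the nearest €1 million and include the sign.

MPC = 1 − MPS = 1 − 0.42 = 0.58.
Expenditure multiplier = 1/(1 − c(1−t)) = 1/(1 − 0.58×0.82) = 1/0.5244 ≈ 1.907.
ΔY = k × ΔG = (−€269 million) / 0.5244 ≈ −€513 million.

−€513 million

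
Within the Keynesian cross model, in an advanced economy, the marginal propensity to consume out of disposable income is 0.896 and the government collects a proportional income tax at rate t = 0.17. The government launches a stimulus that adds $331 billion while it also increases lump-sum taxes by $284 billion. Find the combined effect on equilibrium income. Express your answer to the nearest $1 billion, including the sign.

Expenditure multiplier = 1/(1 − c(1−t)) = 1/(1 − 0.896×0.83) = 1/0.25632 ≈ 3.901.
ΔG contributes k·ΔG = (+$331 billion) / 0.25632 ≈ +$1,291.4 billion.
ΔT of +$284 billion changes first-round spending by −c·ΔT = −$254.464 billion, contributing k·(−c·ΔT) = (−$254.464 billion) / 0.25632 ≈ −$992.8 billion.
Net ΔY = k(ΔG − c·ΔT) = (+$76.536 billion) / 0.25632 ≈ +$299 billion.

+$299 billion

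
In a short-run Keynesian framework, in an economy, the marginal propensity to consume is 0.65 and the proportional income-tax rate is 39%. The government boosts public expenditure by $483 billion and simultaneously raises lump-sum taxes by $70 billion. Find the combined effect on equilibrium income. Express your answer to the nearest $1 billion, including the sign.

+$725 billion

Expenditure multiplier = 1/(1 − c(1−t)) = 1/(1 − 0.65×0.61) = 1/0.6035 ≈ 1.657.
ΔG contributes k·ΔG = (+$483 billion) / 0.6035 ≈ +$800.3 billion.
ΔT of +$70 billion changes first-round spending by −c·ΔT = −$45.5 billion, contributing k·(−c·ΔT) = (−$45.5 billion) / 0.6035 ≈ −$75.4 billion.
Net ΔY = k(ΔG − c·ΔT) = (+$437.5 billion) / 0.6035 ≈ +$725 billion.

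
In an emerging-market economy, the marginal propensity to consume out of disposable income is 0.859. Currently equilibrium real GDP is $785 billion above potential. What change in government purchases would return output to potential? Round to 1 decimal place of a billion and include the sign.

−$110.7 billion

Spending multiplier = 1/(1 − MPC) = 1/(1 − 0.859) = 1/0.141 ≈ 7.092.
Need ΔY = −$785 billion, so ΔG = ΔY/k = (−$785 billion) × 0.141 ≈ −$110.7 billion.
The government should cut government purchases by $110.7 billion.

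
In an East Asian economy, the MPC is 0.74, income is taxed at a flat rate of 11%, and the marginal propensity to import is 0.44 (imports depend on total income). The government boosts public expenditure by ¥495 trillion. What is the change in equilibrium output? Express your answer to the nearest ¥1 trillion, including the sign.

+¥633 trillion

Expenditure multiplier = 1/(1 − c(1−t) + m) = 1/(1 − 0.74×0.89 + 0.44) = 1/0.7814 ≈ 1.28.
ΔY = k × ΔG = (+¥495 trillion) / 0.7814 ≈ +¥633 trillion.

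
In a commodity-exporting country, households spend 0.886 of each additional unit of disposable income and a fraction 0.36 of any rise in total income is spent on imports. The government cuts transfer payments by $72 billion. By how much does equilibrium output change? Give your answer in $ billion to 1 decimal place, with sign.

−$134.6 billion

The transfer change shifts disposable income by −$72 billion, so first-round consumption changes by c·ΔTR = 0.886 × (−$72 billion) = −$63.792 billion.
Expenditure multiplier = 1/(1 − c + m) = 1/(1 − 0.886 + 0.36) = 1/0.474 ≈ 2.11.
The transfer multiplier is c × k ≈ 1.869, so ΔY = k × (c·ΔTR) = (−$63.792 billion) / 0.474 ≈ −$134.6 billion.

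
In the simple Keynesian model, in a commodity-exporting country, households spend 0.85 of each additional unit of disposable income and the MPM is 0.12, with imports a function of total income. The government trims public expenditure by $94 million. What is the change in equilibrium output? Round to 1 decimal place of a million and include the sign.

Spending multiplier = 1/(1 − c + m) = 1/(1 − 0.85 + 0.12) = 1/0.27 ≈ 3.704.
ΔY = k × ΔG = (−$94 million) / 0.27 ≈ −$348.1 million.

−$348.1 million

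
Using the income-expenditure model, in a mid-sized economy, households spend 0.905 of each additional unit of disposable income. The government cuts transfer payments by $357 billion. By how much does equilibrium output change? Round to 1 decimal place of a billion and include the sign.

The transfer change shifts disposable income by −$357 billion, so first-round consumption changes by c·ΔTR = 0.905 × (−$357 billion) = −$323.085 billion.
Expenditure multiplier = 1/(1 − MPC) = 1/(1 − 0.905) = 1/0.095 ≈ 10.526.
The transfer multiplier is c × k ≈ 9.526, so ΔY = k × (c·ΔTR) = (−$323.085 billion) / 0.095 ≈ −$3,400.9 billion.

−$3,400.9 billion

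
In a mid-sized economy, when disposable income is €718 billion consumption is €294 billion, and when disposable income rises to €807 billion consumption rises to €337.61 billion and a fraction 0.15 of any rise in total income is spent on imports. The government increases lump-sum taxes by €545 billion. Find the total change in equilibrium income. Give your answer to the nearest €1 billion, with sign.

MPC = ΔC/ΔYd = (337.61 − 294)/(807 − 718) = 43.61/89 = 0.49.
A lump-sum tax change of +€545 billion shifts disposable income by −€545 billion; first-round consumption changes by −c × ΔT = −0.49 × (+€545 billion) = −€267.05 billion.
Expenditure multiplier = 1/(1 − c + m) = 1/(1 − 0.49 + 0.15) = 1/0.66 ≈ 1.515.
The tax multiplier is −c × k ≈ −0.742, so ΔY = k × (−c·ΔT) = (−€267.05 billion) / 0.66 ≈ −€405 billion.

−€405 billion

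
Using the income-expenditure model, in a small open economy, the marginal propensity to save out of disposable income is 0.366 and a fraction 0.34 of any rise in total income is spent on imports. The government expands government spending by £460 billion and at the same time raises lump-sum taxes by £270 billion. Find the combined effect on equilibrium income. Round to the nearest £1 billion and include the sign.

+£409 billion

MPC = 1 − MPS = 1 − 0.366 = 0.634.
Expenditure multiplier = 1/(1 − c + m) = 1/(1 − 0.634 + 0.34) = 1/0.706 ≈ 1.416.
ΔG contributes k·ΔG = (+£460 billion) / 0.706 ≈ +£651.6 billion.
ΔT of +£270 billion changes first-round spending by −c·ΔT = −£171.18 billion, contributing k·(−c·ΔT) = (−£171.18 billion) / 0.706 ≈ −£242.5 billion.
Net ΔY = k(ΔG − c·ΔT) = (+£288.82 billion) / 0.706 ≈ +£409 billion.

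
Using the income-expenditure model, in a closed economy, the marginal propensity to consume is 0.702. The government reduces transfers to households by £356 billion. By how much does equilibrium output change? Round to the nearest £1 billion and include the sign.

−£839 billion

The transfer change shifts disposable income by −£356 billion, so first-round consumption changes by c·ΔTR = 0.702 × (−£356 billion) = −£249.912 billion.
Expenditure multiplier = 1/(1 − MPC) = 1/(1 − 0.702) = 1/0.298 ≈ 3.356.
The transfer multiplier is c × k ≈ 2.356, so ΔY = k × (c·ΔTR) = (−£249.912 billion) / 0.298 ≈ −£839 billion.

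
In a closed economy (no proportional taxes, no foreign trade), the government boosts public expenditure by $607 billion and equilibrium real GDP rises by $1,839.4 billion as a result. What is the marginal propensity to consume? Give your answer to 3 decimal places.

Implied spending multiplier k = ΔY/ΔG = 1,839.4/607 ≈ 3.0303.
Since k = 1/(1 − MPC), MPC = 1 − 1/k = 1 − ΔG/ΔY = 1 − 607/1,839.4 ≈ 0.670.

0.670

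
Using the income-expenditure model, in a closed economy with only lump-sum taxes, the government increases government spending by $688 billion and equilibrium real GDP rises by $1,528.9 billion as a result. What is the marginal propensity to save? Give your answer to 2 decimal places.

0.45

Implied spending multiplier k = ΔY/ΔG = 1,528.9/688 ≈ 2.2222.
Since k = 1/(1 − MPC), MPC = 1 − 1/k = 1 − ΔG/ΔY = 1 − 688/1,528.9 ≈ 0.55.
MPS = 1 − MPC = 0.45.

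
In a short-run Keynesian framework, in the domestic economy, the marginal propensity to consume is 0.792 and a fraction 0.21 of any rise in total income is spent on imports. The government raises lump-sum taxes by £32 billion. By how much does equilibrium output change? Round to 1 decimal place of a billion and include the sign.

A lump-sum tax change of +£32 billion shifts disposable income by −£32 billion; first-round consumption changes by −c × ΔT = −0.792 × (+£32 billion) = −£25.344 billion.
Expenditure multiplier = 1/(1 − c + m) = 1/(1 − 0.792 + 0.21) = 1/0.418 ≈ 2.392.
The tax multiplier is −c × k ≈ −1.895, so ΔY = k × (−c·ΔT) = (−£25.344 billion) / 0.418 ≈ −£60.6 billion.

−£60.6 billion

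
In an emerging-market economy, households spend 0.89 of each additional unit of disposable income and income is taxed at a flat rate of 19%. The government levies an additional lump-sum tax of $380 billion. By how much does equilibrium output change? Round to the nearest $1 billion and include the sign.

−$1,212 billion

A lump-sum tax change of +$380 billion shifts disposable income by −$380 billion; first-round consumption changes by −c × ΔT = −0.89 × (+$380 billion) = −$338.2 billion.
Expenditure multiplier = 1/(1 − c(1−t)) = 1/(1 − 0.89×0.81) = 1/0.2791 ≈ 3.583.
The tax multiplier is −c × k ≈ −3.189, so ΔY = k × (−c·ΔT) = (−$338.2 billion) / 0.2791 ≈ −$1,212 billion.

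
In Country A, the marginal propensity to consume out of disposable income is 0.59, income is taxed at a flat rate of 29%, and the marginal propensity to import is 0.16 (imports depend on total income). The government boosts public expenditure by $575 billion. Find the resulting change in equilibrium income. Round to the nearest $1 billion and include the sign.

+$776 billion

Spending multiplier = 1/(1 − c(1−t) + m) = 1/(1 − 0.59×0.71 + 0.16) = 1/0.7411 ≈ 1.349.
ΔY = k × ΔG = (+$575 billion) / 0.7411 ≈ +$776 billion.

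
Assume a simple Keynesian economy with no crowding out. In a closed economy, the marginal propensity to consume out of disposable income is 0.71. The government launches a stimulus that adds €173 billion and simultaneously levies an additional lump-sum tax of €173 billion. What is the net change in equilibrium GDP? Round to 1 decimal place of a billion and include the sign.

Expenditure multiplier = 1/(1 − MPC) = 1/(1 − 0.71) = 1/0.29 ≈ 3.448.
ΔG contributes k·ΔG = (+€173 billion) / 0.29 ≈ +€596.6 billion.
ΔT of +€173 billion changes first-round spending by −c·ΔT = −€122.83 billion, contributing k·(−c·ΔT) = (−€122.83 billion) / 0.29 ≈ −€423.6 billion.
With ΔG = ΔT and no other leakages, the balanced-budget multiplier is 1, so ΔY = ΔG = +€173 billion.

+€173.0 billion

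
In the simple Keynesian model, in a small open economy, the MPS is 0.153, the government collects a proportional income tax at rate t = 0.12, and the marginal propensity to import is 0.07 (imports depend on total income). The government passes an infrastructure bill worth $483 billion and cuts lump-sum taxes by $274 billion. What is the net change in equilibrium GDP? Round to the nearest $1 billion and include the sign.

+$2,203 billion

MPC = 1 − MPS = 1 − 0.153 = 0.847.
Expenditure multiplier = 1/(1 − c(1−t) + m) = 1/(1 − 0.847×0.88 + 0.07) = 1/0.32464 ≈ 3.08.
ΔG contributes k·ΔG = (+$483 billion) / 0.32464 ≈ +$1,487.8 billion.
ΔT of −$274 billion changes first-round spending by −c·ΔT = +$232.078 billion, contributing k·(−c·ΔT) = (+$232.078 billion) / 0.32464 ≈ +$714.9 billion.
Net ΔY = k(ΔG − c·ΔT) = (+$715.078 billion) / 0.32464 ≈ +$2,203 billion.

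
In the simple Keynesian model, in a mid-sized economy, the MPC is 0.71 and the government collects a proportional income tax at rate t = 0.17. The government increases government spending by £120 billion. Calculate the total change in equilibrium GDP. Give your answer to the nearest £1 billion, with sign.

Expenditure multiplier = 1/(1 − c(1−t)) = 1/(1 − 0.71×0.83) = 1/0.4107 ≈ 2.435.
ΔY = k × ΔG = (+£120 billion) / 0.4107 ≈ +£292 billion.

+£292 billion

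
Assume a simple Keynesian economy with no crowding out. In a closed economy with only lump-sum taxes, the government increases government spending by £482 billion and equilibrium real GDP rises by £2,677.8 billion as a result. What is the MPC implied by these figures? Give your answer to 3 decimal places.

Implied spending multiplier k = ΔY/ΔG = 2,677.8/482 ≈ 5.5556.
Since k = 1/(1 − MPC), MPC = 1 − 1/k = 1 − ΔG/ΔY = 1 − 482/2,677.8 ≈ 0.820.

0.820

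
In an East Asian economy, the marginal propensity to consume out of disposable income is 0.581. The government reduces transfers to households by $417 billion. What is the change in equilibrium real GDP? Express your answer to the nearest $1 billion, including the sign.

The transfer change shifts disposable income by −$417 billion, so first-round consumption changes by c·ΔTR = 0.581 × (−$417 billion) = −$242.277 billion.
Expenditure multiplier = 1/(1 − MPC) = 1/(1 − 0.581) = 1/0.419 ≈ 2.387.
The transfer multiplier is c × k ≈ 1.387, so ΔY = k × (c·ΔTR) = (−$242.277 billion) / 0.419 ≈ −$578 billion.

−$578 billion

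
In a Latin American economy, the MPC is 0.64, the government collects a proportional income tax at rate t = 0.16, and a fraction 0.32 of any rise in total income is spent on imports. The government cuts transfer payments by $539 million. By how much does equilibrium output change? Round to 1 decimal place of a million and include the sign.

−$440.9 million

The transfer change shifts disposable income by −$539 million, so first-round consumption changes by c·ΔTR = 0.64 × (−$539 million) = −$344.96 million.
Expenditure multiplier = 1/(1 − c(1−t) + m) = 1/(1 − 0.64×0.84 + 0.32) = 1/0.7824 ≈ 1.278.
The transfer multiplier is c × k ≈ 0.818, so ΔY = k × (c·ΔTR) = (−$344.96 million) / 0.7824 ≈ −$440.9 million.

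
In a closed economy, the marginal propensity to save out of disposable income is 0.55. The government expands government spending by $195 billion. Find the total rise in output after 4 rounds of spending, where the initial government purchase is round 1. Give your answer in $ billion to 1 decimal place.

$340.0 billion

MPC = 1 − MPS = 1 − 0.55 = 0.45.
Round 1 adds ΔG = $195 billion; each later round is MPC = 0.45 times the previous.
After 4 rounds: 195 + 87.75 + 39.4875 + 17.769375 = ΔG·(1 − c^4)/(1 − c) = 195 × (1 − 0.04100625)/0.55 ≈ $340 billion.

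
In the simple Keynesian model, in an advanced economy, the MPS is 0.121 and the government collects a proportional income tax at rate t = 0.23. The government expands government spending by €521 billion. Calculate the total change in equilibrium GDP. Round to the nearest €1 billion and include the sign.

MPC = 1 − MPS = 1 − 0.121 = 0.879.
Expenditure multiplier = 1/(1 − c(1−t)) = 1/(1 − 0.879×0.77) = 1/0.32317 ≈ 3.094.
ΔY = k × ΔG = (+€521 billion) / 0.32317 ≈ +€1,612 billion.

+€1,612 billion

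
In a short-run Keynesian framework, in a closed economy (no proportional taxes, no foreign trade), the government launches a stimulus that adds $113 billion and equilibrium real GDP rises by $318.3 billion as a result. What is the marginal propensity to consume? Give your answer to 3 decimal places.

Implied spending multiplier k = ΔY/ΔG = 318.3/113 ≈ 2.8168.
Since k = 1/(1 − MPC), MPC = 1 − 1/k = 1 − ΔG/ΔY = 1 − 113/318.3 ≈ 0.645.

0.645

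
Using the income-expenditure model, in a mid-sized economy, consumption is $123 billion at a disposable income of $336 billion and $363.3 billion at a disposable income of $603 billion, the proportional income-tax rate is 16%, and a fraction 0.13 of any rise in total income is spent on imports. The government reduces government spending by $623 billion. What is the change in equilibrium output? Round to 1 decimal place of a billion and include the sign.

MPC = ΔC/ΔYd = (363.3 − 123)/(603 − 336) = 240.3/267 = 0.9.
Spending multiplier = 1/(1 − c(1−t) + m) = 1/(1 − 0.9×0.84 + 0.13) = 1/0.374 ≈ 2.674.
ΔY = k × ΔG = (−$623 billion) / 0.374 ≈ −$1,665.8 billion.

−$1,665.8 billion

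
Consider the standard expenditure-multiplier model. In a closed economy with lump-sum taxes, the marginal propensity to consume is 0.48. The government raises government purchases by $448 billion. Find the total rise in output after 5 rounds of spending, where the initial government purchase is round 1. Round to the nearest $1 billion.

$840 billion

Round 1 adds ΔG = $448 billion; each later round is MPC = 0.48 times the previous.
After 5 rounds: 448 + 215.04 + 103.2192 + 49.545216 + 23.78170368 = ΔG·(1 − c^5)/(1 − c) = 448 × (1 − 0.0254803968)/0.52 ≈ $840 billion.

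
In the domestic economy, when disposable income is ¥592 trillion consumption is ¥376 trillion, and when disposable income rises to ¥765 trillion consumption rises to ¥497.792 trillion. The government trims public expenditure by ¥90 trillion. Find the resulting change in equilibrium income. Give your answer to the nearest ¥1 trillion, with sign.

−¥304 trillion

MPC = ΔC/ΔYd = (497.792 − 376)/(765 − 592) = 121.792/173 = 0.704.
Spending multiplier = 1/(1 − MPC) = 1/(1 − 0.704) = 1/0.296 ≈ 3.378.
ΔY = k × ΔG = (−¥90 trillion) / 0.296 ≈ −¥304 trillion.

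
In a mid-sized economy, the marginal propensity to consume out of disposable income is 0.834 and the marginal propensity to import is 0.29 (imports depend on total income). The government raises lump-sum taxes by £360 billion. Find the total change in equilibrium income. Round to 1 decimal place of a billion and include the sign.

A lump-sum tax change of +£360 billion shifts disposable income by −£360 billion; first-round consumption changes by −c × ΔT = −0.834 × (+£360 billion) = −£300.24 billion.
Expenditure multiplier = 1/(1 − c + m) = 1/(1 − 0.834 + 0.29) = 1/0.456 ≈ 2.193.
The tax multiplier is −c × k ≈ −1.829, so ΔY = k × (−c·ΔT) = (−£300.24 billion) / 0.456 ≈ −£658.4 billion.

−£658.4 billion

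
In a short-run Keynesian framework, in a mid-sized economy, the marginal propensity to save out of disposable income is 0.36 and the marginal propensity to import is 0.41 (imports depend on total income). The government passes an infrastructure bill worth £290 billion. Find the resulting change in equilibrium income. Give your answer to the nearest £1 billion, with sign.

MPC = 1 − MPS = 1 − 0.36 = 0.64.
Spending multiplier = 1/(1 − c + m) = 1/(1 − 0.64 + 0.41) = 1/0.77 ≈ 1.299.
ΔY = k × ΔG = (+£290 billion) / 0.77 ≈ +£377 billion.

+£377 billion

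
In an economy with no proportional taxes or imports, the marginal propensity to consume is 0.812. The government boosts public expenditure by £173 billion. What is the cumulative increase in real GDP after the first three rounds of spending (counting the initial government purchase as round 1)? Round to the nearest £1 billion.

Round 1 adds ΔG = £173 billion; each later round is MPC = 0.812 times the previous.
After 3 rounds: 173 + 140.476 + 114.066512 = ΔG·(1 − c^3)/(1 − c) = 173 × (1 − 0.535387328)/0.188 ≈ £428 billion.

£428 billion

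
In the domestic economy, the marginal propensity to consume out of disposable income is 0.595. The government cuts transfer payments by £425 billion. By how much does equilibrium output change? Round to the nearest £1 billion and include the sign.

The transfer change shifts disposable income by −£425 billion, so first-round consumption changes by c·ΔTR = 0.595 × (−£425 billion) = −£252.875 billion.
Expenditure multiplier = 1/(1 − MPC) = 1/(1 − 0.595) = 1/0.405 ≈ 2.469.
The transfer multiplier is c × k ≈ 1.469, so ΔY = k × (c·ΔTR) = (−£252.875 billion) / 0.405 ≈ −£624 billion.

−£624 billion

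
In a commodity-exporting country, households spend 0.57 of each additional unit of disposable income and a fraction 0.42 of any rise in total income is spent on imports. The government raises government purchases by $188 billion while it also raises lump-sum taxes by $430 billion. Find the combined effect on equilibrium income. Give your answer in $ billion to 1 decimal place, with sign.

Expenditure multiplier = 1/(1 − c + m) = 1/(1 − 0.57 + 0.42) = 1/0.85 ≈ 1.176.
ΔG contributes k·ΔG = (+$188 billion) / 0.85 ≈ +$221.2 billion.
ΔT of +$430 billion changes first-round spending by −c·ΔT = −$245.1 billion, contributing k·(−c·ΔT) = (−$245.1 billion) / 0.85 ≈ −$288.4 billion.
Net ΔY = k(ΔG − c·ΔT) = (−$57.1 billion) / 0.85 ≈ −$67.2 billion.

−$67.2 billion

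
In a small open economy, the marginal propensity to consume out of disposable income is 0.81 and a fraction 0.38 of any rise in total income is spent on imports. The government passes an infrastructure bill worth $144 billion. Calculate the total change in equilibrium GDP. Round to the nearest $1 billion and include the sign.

+$253 billion

Expenditure multiplier = 1/(1 − c + m) = 1/(1 − 0.81 + 0.38) = 1/0.57 ≈ 1.754.
ΔY = k × ΔG = (+$144 billion) / 0.57 ≈ +$253 billion.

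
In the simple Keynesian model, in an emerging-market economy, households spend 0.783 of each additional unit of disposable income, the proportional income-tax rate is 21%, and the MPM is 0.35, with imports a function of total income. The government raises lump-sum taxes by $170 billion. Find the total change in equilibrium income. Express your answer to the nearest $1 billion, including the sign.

A lump-sum tax change of +$170 billion shifts disposable income by −$170 billion; first-round consumption changes by −c × ΔT = −0.783 × (+$170 billion) = −$133.11 billion.
Expenditure multiplier = 1/(1 − c(1−t) + m) = 1/(1 − 0.783×0.79 + 0.35) = 1/0.73143 ≈ 1.367.
The tax multiplier is −c × k ≈ −1.071, so ΔY = k × (−c·ΔT) = (−$133.11 billion) / 0.73143 ≈ −$182 billion.

−$182 billion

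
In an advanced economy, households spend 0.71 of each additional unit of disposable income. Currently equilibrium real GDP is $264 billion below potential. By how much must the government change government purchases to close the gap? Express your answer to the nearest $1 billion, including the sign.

Spending multiplier = 1/(1 − MPC) = 1/(1 − 0.71) = 1/0.29 ≈ 3.448.
Need ΔY = +$264 billion, so ΔG = ΔY/k = (+$264 billion) × 0.29 ≈ +$77 billion.
The government should increase government purchases by $77 billion.

+$77 billion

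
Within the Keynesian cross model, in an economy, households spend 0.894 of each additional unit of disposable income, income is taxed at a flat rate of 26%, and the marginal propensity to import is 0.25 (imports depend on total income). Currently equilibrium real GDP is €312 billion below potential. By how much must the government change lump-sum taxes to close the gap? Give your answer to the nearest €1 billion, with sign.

−€205 billion

Spending multiplier = 1/(1 − c(1−t) + m) = 1/(1 − 0.894×0.74 + 0.25) = 1/0.58844 ≈ 1.699.
Tax multiplier = −c·k = −0.894/0.58844 ≈ −1.519. Need ΔY = +€312 billion, so ΔT = ΔY/(−c·k) = −(+€312 billion) × 0.58844 / 0.894 ≈ −€205 billion.
The government should cut lump-sum taxes by €205 billion.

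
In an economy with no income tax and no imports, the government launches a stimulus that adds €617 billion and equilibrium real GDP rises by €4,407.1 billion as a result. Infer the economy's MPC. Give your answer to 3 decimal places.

0.860

Implied spending multiplier k = ΔY/ΔG = 4,407.1/617 ≈ 7.1428.
Since k = 1/(1 − MPC), MPC = 1 − 1/k = 1 − ΔG/ΔY = 1 − 617/4,407.1 ≈ 0.860.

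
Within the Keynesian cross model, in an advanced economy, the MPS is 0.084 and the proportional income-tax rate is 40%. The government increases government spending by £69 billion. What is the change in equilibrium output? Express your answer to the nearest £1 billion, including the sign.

MPC = 1 − MPS = 1 − 0.084 = 0.916.
Government-spending multiplier = 1/(1 − c(1−t)) = 1/(1 − 0.916×0.6) = 1/0.4504 ≈ 2.22.
ΔY = k × ΔG = (+£69 billion) / 0.4504 ≈ +£153 billion.

+£153 billion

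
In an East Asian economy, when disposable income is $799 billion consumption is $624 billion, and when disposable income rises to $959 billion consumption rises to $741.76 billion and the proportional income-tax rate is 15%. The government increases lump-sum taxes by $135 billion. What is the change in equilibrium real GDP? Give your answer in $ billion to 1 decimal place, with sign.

−$265.4 billion

MPC = ΔC/ΔYd = (741.76 − 624)/(959 − 799) = 117.76/160 = 0.736.
A lump-sum tax change of +$135 billion shifts disposable income by −$135 billion; first-round consumption changes by −c × ΔT = −0.736 × (+$135 billion) = −$99.36 billion.
Expenditure multiplier = 1/(1 − c(1−t)) = 1/(1 − 0.736×0.85) = 1/0.3744 ≈ 2.671.
The tax multiplier is −c × k ≈ −1.966, so ΔY = k × (−c·ΔT) = (−$99.36 billion) / 0.3744 ≈ −$265.4 billion.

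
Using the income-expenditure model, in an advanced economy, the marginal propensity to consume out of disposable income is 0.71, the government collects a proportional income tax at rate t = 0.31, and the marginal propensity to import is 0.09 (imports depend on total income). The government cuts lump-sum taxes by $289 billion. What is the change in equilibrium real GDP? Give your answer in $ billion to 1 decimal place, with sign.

+$341.9 billion

A lump-sum tax change of −$289 billion shifts disposable income by +$289 billion; first-round consumption changes by −c × ΔT = −0.71 × (−$289 billion) = +$205.19 billion.
Expenditure multiplier = 1/(1 − c(1−t) + m) = 1/(1 − 0.71×0.69 + 0.09) = 1/0.6001 ≈ 1.666.
The tax multiplier is −c × k ≈ −1.183, so ΔY = k × (−c·ΔT) = (+$205.19 billion) / 0.6001 ≈ +$341.9 billion.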